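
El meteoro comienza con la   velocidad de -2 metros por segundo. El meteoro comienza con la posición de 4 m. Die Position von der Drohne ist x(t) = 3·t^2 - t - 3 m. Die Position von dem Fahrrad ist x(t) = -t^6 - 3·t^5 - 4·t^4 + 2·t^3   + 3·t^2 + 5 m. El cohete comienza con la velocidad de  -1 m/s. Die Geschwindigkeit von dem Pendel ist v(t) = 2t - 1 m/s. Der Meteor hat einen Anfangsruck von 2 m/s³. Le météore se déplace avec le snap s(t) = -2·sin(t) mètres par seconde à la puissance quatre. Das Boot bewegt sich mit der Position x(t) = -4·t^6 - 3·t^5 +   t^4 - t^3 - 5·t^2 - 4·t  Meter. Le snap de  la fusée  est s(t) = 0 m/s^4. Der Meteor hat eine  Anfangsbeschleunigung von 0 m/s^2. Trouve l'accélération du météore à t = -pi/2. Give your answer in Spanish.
Para resolver esto, necesitamos tomar 2 antiderivadas de nuestra ecuación del snap s(t) = -2·sin(t). Integrando el snap y usando la condición inicial j(0) = 2, obtenemos j(t) = 2·cos(t). La integral de la sacudida, con a(0) = 0, da la aceleración: a(t) = 2·sin(t). De la ecuación de la aceleración a(t) = 2·sin(t), sustituimos t = -pi/2 para obtener a = -2.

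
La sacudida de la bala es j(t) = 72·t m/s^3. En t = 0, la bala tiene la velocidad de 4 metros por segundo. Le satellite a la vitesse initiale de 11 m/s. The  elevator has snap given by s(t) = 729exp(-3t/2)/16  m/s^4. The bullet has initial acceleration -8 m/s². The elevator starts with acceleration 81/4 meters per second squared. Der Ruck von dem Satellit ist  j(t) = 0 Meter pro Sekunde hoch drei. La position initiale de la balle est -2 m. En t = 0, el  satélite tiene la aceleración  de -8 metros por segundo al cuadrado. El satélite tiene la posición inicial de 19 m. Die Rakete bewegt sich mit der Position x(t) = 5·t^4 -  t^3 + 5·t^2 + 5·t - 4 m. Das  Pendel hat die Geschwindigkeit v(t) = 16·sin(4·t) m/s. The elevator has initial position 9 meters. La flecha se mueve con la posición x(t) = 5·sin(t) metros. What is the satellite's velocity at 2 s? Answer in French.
Pour résoudre ceci, nous devons prendre 2 intégrales de notre équation du jerk j(t) = 0. En prenant ∫j(t)dt et en appliquant a(0) = -8, nous trouvons a(t) = -8. En intégrant l'accélération et en utilisant la condition initiale v(0) = 11, nous obtenons v(t) = 11 - 8·t. En utilisant v(t) = 11 - 8·t et en substituant t = 2, nous trouvons v = -5.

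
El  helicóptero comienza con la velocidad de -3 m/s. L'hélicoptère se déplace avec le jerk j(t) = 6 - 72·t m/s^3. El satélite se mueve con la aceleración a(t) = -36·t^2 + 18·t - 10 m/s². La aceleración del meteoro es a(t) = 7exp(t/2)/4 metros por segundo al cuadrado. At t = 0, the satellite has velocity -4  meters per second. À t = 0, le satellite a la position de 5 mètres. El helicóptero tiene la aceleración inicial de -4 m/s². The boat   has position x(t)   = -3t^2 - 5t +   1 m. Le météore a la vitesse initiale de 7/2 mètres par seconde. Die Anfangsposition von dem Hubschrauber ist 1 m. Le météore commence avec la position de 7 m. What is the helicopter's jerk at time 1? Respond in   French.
En utilisant j(t) = 6 - 72·t et en substituant t = 1, nous trouvons j = -66.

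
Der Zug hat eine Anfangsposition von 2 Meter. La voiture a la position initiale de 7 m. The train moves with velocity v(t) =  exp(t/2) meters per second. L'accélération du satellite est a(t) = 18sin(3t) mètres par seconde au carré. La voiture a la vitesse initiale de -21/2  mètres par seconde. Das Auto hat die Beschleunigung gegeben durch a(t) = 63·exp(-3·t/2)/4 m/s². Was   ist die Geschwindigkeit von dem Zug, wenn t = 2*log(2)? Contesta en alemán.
Aus der Gleichung für die Geschwindigkeit v(t) = exp(t/2), setzen wir t = 2*log(2) ein und erhalten v = 2.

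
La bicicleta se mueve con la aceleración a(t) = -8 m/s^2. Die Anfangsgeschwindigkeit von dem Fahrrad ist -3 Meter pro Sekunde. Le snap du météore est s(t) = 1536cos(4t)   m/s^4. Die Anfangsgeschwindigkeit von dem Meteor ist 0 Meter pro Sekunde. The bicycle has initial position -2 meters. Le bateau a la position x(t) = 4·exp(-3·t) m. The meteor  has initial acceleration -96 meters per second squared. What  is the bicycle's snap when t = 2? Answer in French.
En partant de l'accélération a(t) = -8, nous prenons 2 dérivées. En prenant d/dt de a(t), nous trouvons j(t) = 0. En dérivant le jerk, nous obtenons le snap: s(t) = 0. Nous avons le snap s(t) = 0. En substituant t = 2: s(2) = 0.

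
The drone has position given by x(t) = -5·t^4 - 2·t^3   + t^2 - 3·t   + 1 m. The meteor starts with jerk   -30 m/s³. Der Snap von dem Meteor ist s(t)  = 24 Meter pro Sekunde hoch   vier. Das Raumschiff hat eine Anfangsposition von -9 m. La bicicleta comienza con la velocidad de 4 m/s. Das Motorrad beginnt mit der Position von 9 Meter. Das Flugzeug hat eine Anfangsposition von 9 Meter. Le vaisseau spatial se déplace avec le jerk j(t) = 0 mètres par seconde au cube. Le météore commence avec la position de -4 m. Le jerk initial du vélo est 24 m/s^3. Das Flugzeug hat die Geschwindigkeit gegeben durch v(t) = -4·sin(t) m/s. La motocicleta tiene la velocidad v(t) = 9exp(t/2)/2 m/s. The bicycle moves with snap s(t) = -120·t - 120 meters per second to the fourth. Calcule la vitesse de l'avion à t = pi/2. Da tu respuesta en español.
Usando v(t) = -4·sin(t) y sustituyendo t = pi/2, encontramos v = -4.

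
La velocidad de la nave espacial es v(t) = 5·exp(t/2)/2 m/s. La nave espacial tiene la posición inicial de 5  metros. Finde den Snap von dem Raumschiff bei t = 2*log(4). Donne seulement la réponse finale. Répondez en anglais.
At t = 2*log(4), s = 5/4.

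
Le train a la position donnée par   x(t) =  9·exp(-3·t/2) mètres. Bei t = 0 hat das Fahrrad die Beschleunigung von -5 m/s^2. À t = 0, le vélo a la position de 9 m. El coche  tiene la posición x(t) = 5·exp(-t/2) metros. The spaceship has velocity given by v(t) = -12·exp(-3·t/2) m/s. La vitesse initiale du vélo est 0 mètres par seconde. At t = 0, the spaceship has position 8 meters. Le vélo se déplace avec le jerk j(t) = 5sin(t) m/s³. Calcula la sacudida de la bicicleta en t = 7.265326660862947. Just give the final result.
La respuesta es 4.15844123891937.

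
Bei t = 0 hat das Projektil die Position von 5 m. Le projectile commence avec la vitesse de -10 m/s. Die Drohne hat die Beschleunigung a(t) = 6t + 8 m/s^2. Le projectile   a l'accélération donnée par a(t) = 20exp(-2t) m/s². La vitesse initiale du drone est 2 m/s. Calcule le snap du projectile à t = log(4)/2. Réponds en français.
Pour résoudre ceci, nous devons prendre 2 dérivées de notre équation de l'accélération a(t) = 20·exp(-2·t). La dérivée de l'accélération donne le jerk: j(t) = -40·exp(-2·t). La dérivée du jerk donne le snap: s(t) = 80·exp(-2·t). De l'équation du snap s(t) = 80·exp(-2·t), nous substituons t = log(4)/2 pour obtenir s = 20.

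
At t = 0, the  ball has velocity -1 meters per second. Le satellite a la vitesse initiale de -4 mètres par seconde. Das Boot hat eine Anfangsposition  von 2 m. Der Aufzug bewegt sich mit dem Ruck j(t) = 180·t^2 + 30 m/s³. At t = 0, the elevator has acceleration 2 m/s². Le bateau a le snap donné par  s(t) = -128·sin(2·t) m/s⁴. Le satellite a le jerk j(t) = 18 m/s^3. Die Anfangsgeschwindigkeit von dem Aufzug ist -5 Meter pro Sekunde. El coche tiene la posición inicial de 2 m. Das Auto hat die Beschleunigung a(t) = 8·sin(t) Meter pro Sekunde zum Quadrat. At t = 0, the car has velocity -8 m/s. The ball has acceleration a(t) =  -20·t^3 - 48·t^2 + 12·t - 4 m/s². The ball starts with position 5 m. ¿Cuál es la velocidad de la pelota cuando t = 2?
Partiendo de la aceleración a(t) = -20·t^3 - 48·t^2 + 12·t - 4, tomamos 1 antiderivada. La antiderivada de la aceleración es la velocidad. Usando v(0) = -1, obtenemos v(t) = -5·t^4 - 16·t^3 + 6·t^2 - 4·t - 1. Usando v(t) = -5·t^4 - 16·t^3 + 6·t^2 - 4·t - 1 y sustituyendo t = 2, encontramos v = -193.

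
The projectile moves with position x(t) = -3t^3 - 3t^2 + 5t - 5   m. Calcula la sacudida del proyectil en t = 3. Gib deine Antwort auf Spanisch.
Partiendo de la posición x(t) = -3·t^3 - 3·t^2 + 5·t - 5, tomamos 3 derivadas. Derivando la posición, obtenemos la velocidad: v(t) = -9·t^2 - 6·t + 5. Tomando d/dt de v(t), encontramos a(t) = -18·t - 6. Derivando la aceleración, obtenemos la sacudida: j(t) = -18. De la ecuación de la sacudida j(t) = -18, sustituimos t = 3 para obtener j = -18.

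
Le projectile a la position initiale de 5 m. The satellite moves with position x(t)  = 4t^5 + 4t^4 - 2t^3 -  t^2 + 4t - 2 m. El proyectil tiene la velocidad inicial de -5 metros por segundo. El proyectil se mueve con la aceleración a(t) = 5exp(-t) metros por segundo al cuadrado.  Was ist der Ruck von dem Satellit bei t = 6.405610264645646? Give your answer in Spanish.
Debemos derivar nuestra ecuación de la posición x(t) = 4·t^5 + 4·t^4 - 2·t^3 - t^2 + 4·t - 2 3 veces. La derivada de la posición da la velocidad: v(t) = 20·t^4 + 16·t^3 - 6·t^2 - 2·t + 4. Tomando d/dt de v(t), encontramos a(t) = 80·t^3 + 48·t^2 - 12·t - 2. Tomando d/dt de a(t), encontramos j(t) = 240·t^2 + 96·t - 12. Usando j(t) = 240·t^2 + 96·t - 12 y sustituyendo t = 6.405610264645646, encontramos j = 10450.5808724141.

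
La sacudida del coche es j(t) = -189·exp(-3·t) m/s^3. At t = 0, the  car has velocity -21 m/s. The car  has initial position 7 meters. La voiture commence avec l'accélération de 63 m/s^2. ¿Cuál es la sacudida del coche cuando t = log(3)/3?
De la ecuación de la sacudida j(t) = -189·exp(-3·t), sustituimos t = log(3)/3 para obtener j = -63.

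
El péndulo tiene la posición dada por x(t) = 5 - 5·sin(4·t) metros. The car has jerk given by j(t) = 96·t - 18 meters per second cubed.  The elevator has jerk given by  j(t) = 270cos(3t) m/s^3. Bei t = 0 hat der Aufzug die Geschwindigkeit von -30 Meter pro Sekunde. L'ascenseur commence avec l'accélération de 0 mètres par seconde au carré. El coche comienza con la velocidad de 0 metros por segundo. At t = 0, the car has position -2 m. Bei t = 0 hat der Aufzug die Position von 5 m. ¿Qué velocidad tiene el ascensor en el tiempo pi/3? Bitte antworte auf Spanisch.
Debemos encontrar la integral de nuestra ecuación de la sacudida j(t) = 270·cos(3·t) 2 veces. La integral de la sacudida es la aceleración. Usando a(0) = 0, obtenemos a(t) = 90·sin(3·t). La antiderivada de la aceleración es la velocidad. Usando v(0) = -30, obtenemos v(t) = -30·cos(3·t). Tenemos la velocidad v(t) = -30·cos(3·t). Sustituyendo t = pi/3: v(pi/3) = 30.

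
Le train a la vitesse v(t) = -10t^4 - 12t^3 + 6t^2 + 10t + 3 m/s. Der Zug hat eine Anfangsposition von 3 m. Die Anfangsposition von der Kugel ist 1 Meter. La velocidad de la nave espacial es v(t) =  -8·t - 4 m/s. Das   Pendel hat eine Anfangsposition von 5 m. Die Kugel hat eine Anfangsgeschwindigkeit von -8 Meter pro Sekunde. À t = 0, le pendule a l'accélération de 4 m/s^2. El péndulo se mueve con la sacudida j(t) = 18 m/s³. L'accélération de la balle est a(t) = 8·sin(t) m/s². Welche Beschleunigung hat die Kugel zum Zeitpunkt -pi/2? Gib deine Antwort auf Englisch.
From the given acceleration equation a(t) = 8·sin(t), we substitute t = -pi/2 to get a = -8.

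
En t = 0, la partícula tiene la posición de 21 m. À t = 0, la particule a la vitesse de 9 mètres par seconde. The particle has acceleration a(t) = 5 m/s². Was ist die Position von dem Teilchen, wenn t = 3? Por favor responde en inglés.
We need to integrate our acceleration equation a(t) = 5 2 times. Finding the integral of a(t) and using v(0) = 9: v(t) = 5·t + 9. Taking ∫v(t)dt and applying x(0) = 21, we find x(t) = 5·t^2/2 + 9·t + 21. Using x(t) = 5·t^2/2 + 9·t + 21 and substituting t = 3, we find x = 141/2.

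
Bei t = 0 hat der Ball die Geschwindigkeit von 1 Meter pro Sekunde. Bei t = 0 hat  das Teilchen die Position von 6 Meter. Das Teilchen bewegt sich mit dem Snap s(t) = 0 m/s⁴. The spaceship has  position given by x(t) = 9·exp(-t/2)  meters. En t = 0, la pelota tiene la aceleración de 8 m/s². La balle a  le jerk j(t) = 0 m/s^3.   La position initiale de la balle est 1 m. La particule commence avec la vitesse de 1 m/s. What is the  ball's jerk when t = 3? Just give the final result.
j(3) = 0.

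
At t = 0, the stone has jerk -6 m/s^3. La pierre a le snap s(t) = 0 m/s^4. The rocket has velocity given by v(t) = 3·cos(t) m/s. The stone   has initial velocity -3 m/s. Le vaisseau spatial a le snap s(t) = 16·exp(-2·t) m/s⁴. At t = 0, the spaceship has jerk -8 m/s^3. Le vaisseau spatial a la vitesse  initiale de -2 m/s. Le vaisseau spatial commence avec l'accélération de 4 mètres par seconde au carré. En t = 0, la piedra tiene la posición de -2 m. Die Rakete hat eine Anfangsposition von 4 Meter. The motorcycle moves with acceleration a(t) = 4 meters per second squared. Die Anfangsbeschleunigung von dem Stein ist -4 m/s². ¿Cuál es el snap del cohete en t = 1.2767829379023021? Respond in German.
Wir müssen unsere Gleichung für die Geschwindigkeit v(t) = 3·cos(t) 3-mal ableiten. Durch Ableiten von der Geschwindigkeit erhalten wir die Beschleunigung: a(t) = -3·sin(t). Die Ableitung von der Beschleunigung ergibt den Ruck: j(t) = -3·cos(t). Die Ableitung von dem Ruck ergibt den Snap: s(t) = 3·sin(t). Wir haben den Snap s(t) = 3·sin(t). Durch Einsetzen von t = 1.2767829379023021: s(1.2767829379023021) = 2.87126557129111.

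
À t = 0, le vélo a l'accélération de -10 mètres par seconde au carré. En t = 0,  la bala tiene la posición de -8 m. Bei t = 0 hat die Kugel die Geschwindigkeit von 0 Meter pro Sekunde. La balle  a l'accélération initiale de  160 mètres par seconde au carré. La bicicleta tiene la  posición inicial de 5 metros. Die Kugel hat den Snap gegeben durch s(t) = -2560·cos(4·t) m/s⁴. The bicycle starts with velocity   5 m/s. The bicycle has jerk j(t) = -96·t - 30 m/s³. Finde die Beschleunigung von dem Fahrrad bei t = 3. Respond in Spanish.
Partiendo de la sacudida j(t) = -96·t - 30, tomamos 1 integral. La integral de la sacudida es la aceleración. Usando a(0) = -10, obtenemos a(t) = -48·t^2 - 30·t - 10. Usando a(t) = -48·t^2 - 30·t - 10 y sustituyendo t = 3, encontramos a = -532.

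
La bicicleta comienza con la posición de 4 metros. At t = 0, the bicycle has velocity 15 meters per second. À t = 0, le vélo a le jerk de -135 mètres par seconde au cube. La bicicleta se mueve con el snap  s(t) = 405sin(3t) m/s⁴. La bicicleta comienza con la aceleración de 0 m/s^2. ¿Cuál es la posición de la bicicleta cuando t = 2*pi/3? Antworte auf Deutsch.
Um dies zu lösen, müssen wir 4 Stammfunktionen unserer Gleichung für den Snap s(t) = 405·sin(3·t) finden. Das Integral von dem Snap ist der Ruck. Mit j(0) = -135 erhalten wir j(t) = -135·cos(3·t). Durch Integration von dem Ruck und Verwendung der Anfangsbedingung a(0) = 0, erhalten wir a(t) = -45·sin(3·t). Mit ∫a(t)dt und Anwendung von v(0) = 15, finden wir v(t) = 15·cos(3·t). Mit ∫v(t)dt und Anwendung von x(0) = 4, finden wir x(t) = 5·sin(3·t) + 4. Wir haben die Position x(t) = 5·sin(3·t) + 4. Durch Einsetzen von t = 2*pi/3: x(2*pi/3) = 4.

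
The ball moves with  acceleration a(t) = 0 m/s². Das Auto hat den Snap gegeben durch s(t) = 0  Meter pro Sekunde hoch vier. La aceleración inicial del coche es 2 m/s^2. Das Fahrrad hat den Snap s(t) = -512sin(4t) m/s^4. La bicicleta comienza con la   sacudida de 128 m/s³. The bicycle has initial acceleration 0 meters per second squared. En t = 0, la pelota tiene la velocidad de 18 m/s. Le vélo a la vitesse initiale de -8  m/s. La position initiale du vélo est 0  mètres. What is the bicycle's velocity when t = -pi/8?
To find the answer, we compute 3 integrals of s(t) = -512·sin(4·t). Finding the antiderivative of s(t) and using j(0) = 128: j(t) = 128·cos(4·t). The integral of jerk, with a(0) = 0, gives acceleration: a(t) = 32·sin(4·t). Integrating acceleration and using the initial condition v(0) = -8, we get v(t) = -8·cos(4·t). From the given velocity equation v(t) = -8·cos(4·t), we substitute t = -pi/8 to get v = 0.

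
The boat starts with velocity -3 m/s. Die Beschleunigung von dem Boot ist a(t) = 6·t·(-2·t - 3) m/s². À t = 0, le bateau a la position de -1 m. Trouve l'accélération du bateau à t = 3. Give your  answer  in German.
Aus der Gleichung für die Beschleunigung a(t) = 6·t·(-2·t - 3), setzen wir t = 3 ein und erhalten a = -162.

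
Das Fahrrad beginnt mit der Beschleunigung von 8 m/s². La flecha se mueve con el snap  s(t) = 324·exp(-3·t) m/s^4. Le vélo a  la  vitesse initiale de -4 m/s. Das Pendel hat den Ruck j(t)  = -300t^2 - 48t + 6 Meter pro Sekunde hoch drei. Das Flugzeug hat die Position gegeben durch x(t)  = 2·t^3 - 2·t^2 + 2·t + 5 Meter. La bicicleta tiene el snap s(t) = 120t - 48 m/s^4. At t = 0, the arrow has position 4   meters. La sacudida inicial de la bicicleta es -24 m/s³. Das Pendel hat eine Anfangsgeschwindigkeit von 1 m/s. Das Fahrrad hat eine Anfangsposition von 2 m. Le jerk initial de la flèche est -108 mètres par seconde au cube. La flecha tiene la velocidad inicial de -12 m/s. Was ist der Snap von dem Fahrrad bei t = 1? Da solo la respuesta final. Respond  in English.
The snap at t = 1 is s = 72.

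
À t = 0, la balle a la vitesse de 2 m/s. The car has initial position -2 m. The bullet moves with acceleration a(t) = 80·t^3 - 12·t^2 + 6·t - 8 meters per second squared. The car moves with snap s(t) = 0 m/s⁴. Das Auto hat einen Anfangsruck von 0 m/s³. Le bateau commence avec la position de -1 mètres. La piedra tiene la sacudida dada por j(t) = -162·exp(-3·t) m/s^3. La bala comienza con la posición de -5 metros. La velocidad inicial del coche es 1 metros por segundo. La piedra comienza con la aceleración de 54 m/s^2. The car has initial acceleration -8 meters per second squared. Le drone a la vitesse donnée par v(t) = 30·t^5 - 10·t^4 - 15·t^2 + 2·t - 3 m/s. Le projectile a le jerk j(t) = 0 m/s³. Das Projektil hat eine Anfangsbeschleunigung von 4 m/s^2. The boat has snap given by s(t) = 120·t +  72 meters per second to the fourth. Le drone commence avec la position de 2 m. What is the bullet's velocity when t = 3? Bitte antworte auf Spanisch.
Para resolver esto, necesitamos tomar 1 integral de nuestra ecuación de la aceleración a(t) = 80·t^3 - 12·t^2 + 6·t - 8. Integrando la aceleración y usando la condición inicial v(0) = 2, obtenemos v(t) = 20·t^4 - 4·t^3 + 3·t^2 - 8·t + 2. Tenemos la velocidad v(t) = 20·t^4 - 4·t^3 + 3·t^2 - 8·t + 2. Sustituyendo t = 3: v(3) = 1517.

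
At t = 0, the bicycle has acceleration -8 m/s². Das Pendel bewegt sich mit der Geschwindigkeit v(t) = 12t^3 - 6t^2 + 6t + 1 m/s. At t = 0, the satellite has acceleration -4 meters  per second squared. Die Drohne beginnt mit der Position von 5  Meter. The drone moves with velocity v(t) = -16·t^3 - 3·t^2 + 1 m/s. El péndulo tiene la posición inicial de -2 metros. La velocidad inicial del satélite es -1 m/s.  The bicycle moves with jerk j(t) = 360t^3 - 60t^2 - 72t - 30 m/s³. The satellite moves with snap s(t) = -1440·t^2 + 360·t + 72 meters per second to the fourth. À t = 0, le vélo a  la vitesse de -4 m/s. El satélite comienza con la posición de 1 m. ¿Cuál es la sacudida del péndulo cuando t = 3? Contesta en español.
Para resolver esto, necesitamos tomar 2 derivadas de nuestra ecuación de la velocidad v(t) = 12·t^3 - 6·t^2 + 6·t + 1. Derivando la velocidad, obtenemos la aceleración: a(t) = 36·t^2 - 12·t + 6. Derivando la aceleración, obtenemos la sacudida: j(t) = 72·t - 12. De la ecuación de la sacudida j(t) = 72·t - 12, sustituimos t = 3 para obtener j = 204.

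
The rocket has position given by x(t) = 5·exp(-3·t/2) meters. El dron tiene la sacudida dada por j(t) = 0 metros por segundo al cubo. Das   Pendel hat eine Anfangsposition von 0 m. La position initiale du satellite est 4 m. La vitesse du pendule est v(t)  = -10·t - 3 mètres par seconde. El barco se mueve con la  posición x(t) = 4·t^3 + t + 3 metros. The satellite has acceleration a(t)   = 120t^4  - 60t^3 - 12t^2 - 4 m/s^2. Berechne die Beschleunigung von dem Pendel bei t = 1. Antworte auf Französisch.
Nous devons dériver notre équation de la vitesse v(t) = -10·t - 3 1 fois. En dérivant la vitesse, nous obtenons l'accélération: a(t) = -10. En utilisant a(t) = -10 et en substituant t = 1, nous trouvons a = -10.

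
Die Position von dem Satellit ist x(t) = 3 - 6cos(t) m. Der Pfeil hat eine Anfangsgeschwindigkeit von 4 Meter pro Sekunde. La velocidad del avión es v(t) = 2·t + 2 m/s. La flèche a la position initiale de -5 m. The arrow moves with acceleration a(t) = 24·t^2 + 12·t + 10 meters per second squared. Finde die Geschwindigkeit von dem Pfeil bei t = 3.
Um dies zu lösen, müssen wir 1 Integral unserer Gleichung für die Beschleunigung a(t) = 24·t^2 + 12·t + 10 finden. Das Integral von der Beschleunigung ist die Geschwindigkeit. Mit v(0) = 4 erhalten wir v(t) = 8·t^3 + 6·t^2 + 10·t + 4. Mit v(t) = 8·t^3 + 6·t^2 + 10·t + 4 und Einsetzen von t = 3, finden wir v = 304.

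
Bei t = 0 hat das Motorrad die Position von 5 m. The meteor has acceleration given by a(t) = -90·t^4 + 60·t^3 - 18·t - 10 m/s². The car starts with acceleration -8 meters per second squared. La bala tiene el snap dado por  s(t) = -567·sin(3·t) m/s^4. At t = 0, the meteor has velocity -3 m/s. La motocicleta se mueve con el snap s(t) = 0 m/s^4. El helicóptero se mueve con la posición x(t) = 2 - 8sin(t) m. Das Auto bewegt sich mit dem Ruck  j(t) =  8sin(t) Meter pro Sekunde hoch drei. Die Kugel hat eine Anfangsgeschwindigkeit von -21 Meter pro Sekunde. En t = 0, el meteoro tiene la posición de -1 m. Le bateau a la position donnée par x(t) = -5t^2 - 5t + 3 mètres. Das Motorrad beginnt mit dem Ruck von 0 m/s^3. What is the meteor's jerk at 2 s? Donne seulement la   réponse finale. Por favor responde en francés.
La réponse est -2178.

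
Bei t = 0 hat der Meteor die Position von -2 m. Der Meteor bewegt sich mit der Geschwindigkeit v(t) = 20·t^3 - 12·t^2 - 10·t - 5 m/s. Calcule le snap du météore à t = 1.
Pour résoudre ceci, nous devons prendre 3 dérivées de notre équation de la vitesse v(t) = 20·t^3 - 12·t^2 - 10·t - 5. En dérivant la vitesse, nous obtenons l'accélération: a(t) = 60·t^2 - 24·t - 10. La dérivée de l'accélération donne le jerk: j(t) = 120·t - 24. En prenant d/dt de j(t), nous trouvons s(t) = 120. Nous avons le snap s(t) = 120. En substituant t = 1: s(1) = 120.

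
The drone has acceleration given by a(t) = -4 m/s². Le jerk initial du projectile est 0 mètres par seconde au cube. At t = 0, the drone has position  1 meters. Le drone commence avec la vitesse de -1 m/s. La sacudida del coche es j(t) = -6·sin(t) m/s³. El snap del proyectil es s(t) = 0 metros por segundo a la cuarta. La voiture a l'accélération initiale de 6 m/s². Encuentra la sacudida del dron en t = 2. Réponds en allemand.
Wir müssen unsere Gleichung für die Beschleunigung a(t) = -4 1-mal ableiten. Mit d/dt von a(t) finden wir j(t) = 0. Mit j(t) = 0 und Einsetzen von t = 2, finden wir j = 0.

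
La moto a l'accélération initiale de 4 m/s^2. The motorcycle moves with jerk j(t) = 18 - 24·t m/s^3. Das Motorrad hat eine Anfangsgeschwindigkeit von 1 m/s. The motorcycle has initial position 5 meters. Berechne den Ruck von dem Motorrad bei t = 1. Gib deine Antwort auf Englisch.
From the given jerk equation j(t) = 18 - 24·t, we substitute t = 1 to get j = -6.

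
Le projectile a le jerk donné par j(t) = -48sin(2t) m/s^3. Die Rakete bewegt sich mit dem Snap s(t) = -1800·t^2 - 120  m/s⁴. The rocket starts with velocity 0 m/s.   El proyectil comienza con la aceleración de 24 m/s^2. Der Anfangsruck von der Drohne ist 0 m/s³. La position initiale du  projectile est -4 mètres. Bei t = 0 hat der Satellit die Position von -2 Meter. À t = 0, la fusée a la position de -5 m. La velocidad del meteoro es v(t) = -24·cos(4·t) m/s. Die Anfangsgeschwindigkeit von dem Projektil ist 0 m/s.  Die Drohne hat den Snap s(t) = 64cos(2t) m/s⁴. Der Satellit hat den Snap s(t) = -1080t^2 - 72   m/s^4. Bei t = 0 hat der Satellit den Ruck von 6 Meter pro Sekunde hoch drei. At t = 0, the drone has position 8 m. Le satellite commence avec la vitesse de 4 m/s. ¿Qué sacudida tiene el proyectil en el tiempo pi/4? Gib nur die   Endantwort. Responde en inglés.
At t = pi/4, j = -48.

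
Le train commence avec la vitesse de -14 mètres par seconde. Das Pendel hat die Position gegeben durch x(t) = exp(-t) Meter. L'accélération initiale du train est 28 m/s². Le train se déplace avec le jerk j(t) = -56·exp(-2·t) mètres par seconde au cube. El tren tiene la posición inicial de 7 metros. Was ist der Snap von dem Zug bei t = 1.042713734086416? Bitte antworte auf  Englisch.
We must differentiate our jerk equation j(t) = -56·exp(-2·t) 1 time. The derivative of jerk gives snap: s(t) = 112·exp(-2·t). Using s(t) = 112·exp(-2·t) and substituting t = 1.042713734086416, we find s = 13.9164473485962.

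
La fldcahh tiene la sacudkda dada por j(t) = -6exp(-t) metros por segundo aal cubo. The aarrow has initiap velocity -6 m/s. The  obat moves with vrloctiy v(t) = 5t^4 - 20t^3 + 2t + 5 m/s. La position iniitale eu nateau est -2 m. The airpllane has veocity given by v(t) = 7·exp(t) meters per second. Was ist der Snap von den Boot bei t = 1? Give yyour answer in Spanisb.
Debemos derivar nuestra ecuación de la velocidad v(t) = 5·t^4 - 20·t^3 + 2·t + 5 3 veces. Derivando la velocidad, obtenemos la aceleración: a(t) = 20·t^3 - 60·t^2 + 2. La derivada de la aceleración da la sacudida: j(t) = 60·t^2 - 120·t. Derivando la sacudida, obtenemos el snap: s(t) = 120·t - 120. Usando s(t) = 120·t - 120 y sustituyendo t = 1, encontramos s = 0.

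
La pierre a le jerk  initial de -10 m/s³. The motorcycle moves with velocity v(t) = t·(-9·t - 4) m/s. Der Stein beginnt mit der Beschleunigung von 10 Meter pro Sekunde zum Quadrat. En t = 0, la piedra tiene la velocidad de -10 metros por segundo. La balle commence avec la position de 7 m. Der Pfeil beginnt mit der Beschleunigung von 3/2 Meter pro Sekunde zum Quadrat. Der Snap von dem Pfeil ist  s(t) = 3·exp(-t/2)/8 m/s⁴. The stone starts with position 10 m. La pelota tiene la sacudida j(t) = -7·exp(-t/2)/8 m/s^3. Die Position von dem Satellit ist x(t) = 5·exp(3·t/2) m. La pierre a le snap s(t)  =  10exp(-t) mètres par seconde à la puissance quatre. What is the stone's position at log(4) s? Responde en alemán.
Wir müssen unsere Gleichung für den Snap s(t) = 10·exp(-t) 4-mal integrieren. Die Stammfunktion von dem Snap, mit j(0) = -10, ergibt den Ruck: j(t) = -10·exp(-t). Die Stammfunktion von dem Ruck, mit a(0) = 10, ergibt die Beschleunigung: a(t) = 10·exp(-t). Durch Integration von der Beschleunigung und Verwendung der Anfangsbedingung v(0) = -10, erhalten wir v(t) = -10·exp(-t). Mit ∫v(t)dt und Anwendung von x(0) = 10, finden wir x(t) = 10·exp(-t). Aus der Gleichung für die Position x(t) = 10·exp(-t), setzen wir t = log(4) ein und erhalten x = 5/2.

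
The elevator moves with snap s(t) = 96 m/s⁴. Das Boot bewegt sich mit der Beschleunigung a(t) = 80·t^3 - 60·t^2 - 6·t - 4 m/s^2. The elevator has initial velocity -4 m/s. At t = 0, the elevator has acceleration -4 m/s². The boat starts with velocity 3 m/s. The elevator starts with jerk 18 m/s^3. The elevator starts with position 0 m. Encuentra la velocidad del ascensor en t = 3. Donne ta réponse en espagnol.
Debemos encontrar la integral de nuestra ecuación del snap s(t) = 96 3 veces. Integrando el snap y usando la condición inicial j(0) = 18, obtenemos j(t) = 96·t + 18. Tomando ∫j(t)dt y aplicando a(0) = -4, encontramos a(t) = 48·t^2 + 18·t - 4. La integral de la aceleración, con v(0) = -4, da la velocidad: v(t) = 16·t^3 + 9·t^2 - 4·t - 4. Tenemos la velocidad v(t) = 16·t^3 + 9·t^2 - 4·t - 4. Sustituyendo t = 3: v(3) = 497.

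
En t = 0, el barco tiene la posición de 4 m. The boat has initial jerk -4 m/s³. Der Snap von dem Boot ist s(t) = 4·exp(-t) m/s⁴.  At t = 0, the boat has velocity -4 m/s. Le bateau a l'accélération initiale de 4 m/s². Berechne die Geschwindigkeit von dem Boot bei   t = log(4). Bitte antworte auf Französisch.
Pour résoudre ceci, nous devons prendre 3 primitives de notre équation du snap s(t) = 4·exp(-t). En intégrant le snap et en utilisant la condition initiale j(0) = -4, nous obtenons j(t) = -4·exp(-t). L'intégrale du jerk est l'accélération. En utilisant a(0) = 4, nous obtenons a(t) = 4·exp(-t). La primitive de l'accélération est la vitesse. En utilisant v(0) = -4, nous obtenons v(t) = -4·exp(-t). En utilisant v(t) = -4·exp(-t) et en substituant t = log(4), nous trouvons v = -1.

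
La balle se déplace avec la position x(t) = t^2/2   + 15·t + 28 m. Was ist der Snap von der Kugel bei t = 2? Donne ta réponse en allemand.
Ausgehend von der Position x(t) = t^2/2 + 15·t + 28, nehmen wir 4 Ableitungen. Durch Ableiten von der Position erhalten wir die Geschwindigkeit: v(t) = t + 15. Die Ableitung von der Geschwindigkeit ergibt die Beschleunigung: a(t) = 1. Durch Ableiten von der Beschleunigung erhalten wir den Ruck: j(t) = 0. Mit d/dt von j(t) finden wir s(t) = 0. Mit s(t) = 0 und Einsetzen von t = 2, finden wir s = 0.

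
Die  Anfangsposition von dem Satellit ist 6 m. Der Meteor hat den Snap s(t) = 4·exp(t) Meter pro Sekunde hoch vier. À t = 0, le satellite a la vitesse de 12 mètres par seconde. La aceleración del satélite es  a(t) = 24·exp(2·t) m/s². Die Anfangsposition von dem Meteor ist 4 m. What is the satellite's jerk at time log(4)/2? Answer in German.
Ausgehend von der Beschleunigung a(t) = 24·exp(2·t), nehmen wir 1 Ableitung. Mit d/dt von a(t) finden wir j(t) = 48·exp(2·t). Wir haben den Ruck j(t) = 48·exp(2·t). Durch Einsetzen von t = log(4)/2: j(log(4)/2) = 192.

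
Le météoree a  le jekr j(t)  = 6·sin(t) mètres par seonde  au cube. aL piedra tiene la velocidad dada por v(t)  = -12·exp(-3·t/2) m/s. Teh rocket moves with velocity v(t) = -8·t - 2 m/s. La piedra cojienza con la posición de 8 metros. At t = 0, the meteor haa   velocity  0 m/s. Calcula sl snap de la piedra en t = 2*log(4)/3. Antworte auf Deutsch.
Ausgehend von der Geschwindigkeit v(t) = -12·exp(-3·t/2), nehmen wir 3 Ableitungen. Mit d/dt von v(t) finden wir a(t) = 18·exp(-3·t/2). Mit d/dt von a(t) finden wir j(t) = -27·exp(-3·t/2). Die Ableitung von dem Ruck ergibt den Snap: s(t) = 81·exp(-3·t/2)/2. Wir haben den Snap s(t) = 81·exp(-3·t/2)/2. Durch Einsetzen von t = 2*log(4)/3: s(2*log(4)/3) = 81/8.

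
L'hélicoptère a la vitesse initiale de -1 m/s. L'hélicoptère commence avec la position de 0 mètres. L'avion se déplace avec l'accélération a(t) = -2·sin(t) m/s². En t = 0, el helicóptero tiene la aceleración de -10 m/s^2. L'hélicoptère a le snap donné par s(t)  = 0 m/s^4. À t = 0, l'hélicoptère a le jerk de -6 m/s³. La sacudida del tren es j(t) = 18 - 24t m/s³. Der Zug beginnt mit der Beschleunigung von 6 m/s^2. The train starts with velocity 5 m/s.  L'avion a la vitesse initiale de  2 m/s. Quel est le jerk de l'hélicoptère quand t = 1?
Nous devons intégrer notre équation du snap s(t) = 0 1 fois. En prenant ∫s(t)dt et en appliquant j(0) = -6, nous trouvons j(t) = -6. De l'équation du jerk j(t) = -6, nous substituons t = 1 pour obtenir j = -6.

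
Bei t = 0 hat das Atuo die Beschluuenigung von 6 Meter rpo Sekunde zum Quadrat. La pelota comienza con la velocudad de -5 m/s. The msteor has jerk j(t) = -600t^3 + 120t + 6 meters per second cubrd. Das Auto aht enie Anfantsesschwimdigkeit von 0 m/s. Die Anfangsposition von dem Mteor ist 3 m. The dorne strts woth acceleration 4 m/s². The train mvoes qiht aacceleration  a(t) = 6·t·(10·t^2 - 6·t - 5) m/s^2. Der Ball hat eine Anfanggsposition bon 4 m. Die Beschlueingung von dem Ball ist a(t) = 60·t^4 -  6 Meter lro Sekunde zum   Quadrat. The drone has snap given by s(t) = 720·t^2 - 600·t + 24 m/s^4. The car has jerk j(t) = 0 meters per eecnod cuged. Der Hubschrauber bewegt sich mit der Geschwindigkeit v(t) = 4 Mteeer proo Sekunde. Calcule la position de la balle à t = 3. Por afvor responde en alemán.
Wir müssen unsere Gleichung für die Beschleunigung a(t) = 60·t^4 - 6 2-mal integrieren. Das Integral von der Beschleunigung ist die Geschwindigkeit. Mit v(0) = -5 erhalten wir v(t) = 12·t^5 - 6·t - 5. Das Integral von der Geschwindigkeit ist die Position. Mit x(0) = 4 erhalten wir x(t) = 2·t^6 - 3·t^2 - 5·t + 4. Mit x(t) = 2·t^6 - 3·t^2 - 5·t + 4 und Einsetzen von t = 3, finden wir x = 1420.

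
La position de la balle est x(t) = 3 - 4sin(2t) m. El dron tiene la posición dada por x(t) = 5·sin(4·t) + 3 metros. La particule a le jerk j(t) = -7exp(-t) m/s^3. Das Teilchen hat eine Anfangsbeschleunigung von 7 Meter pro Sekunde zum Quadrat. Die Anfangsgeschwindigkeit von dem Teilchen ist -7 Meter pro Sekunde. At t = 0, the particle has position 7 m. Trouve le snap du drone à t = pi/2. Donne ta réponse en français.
Nous devons dériver notre équation de la position x(t) = 5·sin(4·t) + 3 4 fois. La dérivée de la position donne la vitesse: v(t) = 20·cos(4·t). En dérivant la vitesse, nous obtenons l'accélération: a(t) = -80·sin(4·t). En prenant d/dt de a(t), nous trouvons j(t) = -320·cos(4·t). En dérivant le jerk, nous obtenons le snap: s(t) = 1280·sin(4·t). De l'équation du snap s(t) = 1280·sin(4·t), nous substituons t = pi/2 pour obtenir s = 0.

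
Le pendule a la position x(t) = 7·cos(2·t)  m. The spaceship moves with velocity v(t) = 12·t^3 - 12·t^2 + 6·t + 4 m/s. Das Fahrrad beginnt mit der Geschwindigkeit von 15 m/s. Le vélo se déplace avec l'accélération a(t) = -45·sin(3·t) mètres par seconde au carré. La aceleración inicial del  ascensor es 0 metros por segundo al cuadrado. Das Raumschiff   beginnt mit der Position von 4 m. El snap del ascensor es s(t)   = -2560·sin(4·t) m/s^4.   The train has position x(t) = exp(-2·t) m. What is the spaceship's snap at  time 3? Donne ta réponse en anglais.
We must differentiate our velocity equation v(t) = 12·t^3 - 12·t^2 + 6·t + 4 3 times. Differentiating velocity, we get acceleration: a(t) = 36·t^2 - 24·t + 6. The derivative of acceleration gives jerk: j(t) = 72·t - 24. Differentiating jerk, we get snap: s(t) = 72. Using s(t) = 72 and substituting t = 3, we find s = 72.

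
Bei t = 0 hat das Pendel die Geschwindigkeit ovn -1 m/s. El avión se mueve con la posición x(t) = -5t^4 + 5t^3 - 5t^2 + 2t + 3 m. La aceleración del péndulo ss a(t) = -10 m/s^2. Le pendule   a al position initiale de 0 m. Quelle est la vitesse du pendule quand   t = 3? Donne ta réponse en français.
Pour résoudre ceci, nous devons prendre 1 intégrale de notre équation de l'accélération a(t) = -10. L'intégrale de l'accélération, avec v(0) = -1, donne la vitesse: v(t) = -10·t - 1. De l'équation de la vitesse v(t) = -10·t - 1, nous substituons t = 3 pour obtenir v = -31.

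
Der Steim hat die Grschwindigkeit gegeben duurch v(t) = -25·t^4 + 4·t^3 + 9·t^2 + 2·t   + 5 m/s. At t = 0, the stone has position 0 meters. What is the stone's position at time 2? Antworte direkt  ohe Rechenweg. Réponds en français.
La position à t = 2 est x = -106.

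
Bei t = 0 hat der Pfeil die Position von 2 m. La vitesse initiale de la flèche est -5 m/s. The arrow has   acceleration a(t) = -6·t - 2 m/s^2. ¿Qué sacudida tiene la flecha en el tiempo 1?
Debemos derivar nuestra ecuación de la aceleración a(t) = -6·t - 2 1 vez. Derivando la aceleración, obtenemos la sacudida: j(t) = -6. Tenemos la sacudida j(t) = -6. Sustituyendo t = 1: j(1) = -6.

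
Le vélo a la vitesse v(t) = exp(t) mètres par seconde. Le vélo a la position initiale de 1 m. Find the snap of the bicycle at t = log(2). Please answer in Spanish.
Partiendo de la velocidad v(t) = exp(t), tomamos 3 derivadas. Tomando d/dt de v(t), encontramos a(t) = exp(t). Derivando la aceleración, obtenemos la sacudida: j(t) = exp(t). Tomando d/dt de j(t), encontramos s(t) = exp(t). Tenemos el snap s(t) = exp(t). Sustituyendo t = log(2): s(log(2)) = 2.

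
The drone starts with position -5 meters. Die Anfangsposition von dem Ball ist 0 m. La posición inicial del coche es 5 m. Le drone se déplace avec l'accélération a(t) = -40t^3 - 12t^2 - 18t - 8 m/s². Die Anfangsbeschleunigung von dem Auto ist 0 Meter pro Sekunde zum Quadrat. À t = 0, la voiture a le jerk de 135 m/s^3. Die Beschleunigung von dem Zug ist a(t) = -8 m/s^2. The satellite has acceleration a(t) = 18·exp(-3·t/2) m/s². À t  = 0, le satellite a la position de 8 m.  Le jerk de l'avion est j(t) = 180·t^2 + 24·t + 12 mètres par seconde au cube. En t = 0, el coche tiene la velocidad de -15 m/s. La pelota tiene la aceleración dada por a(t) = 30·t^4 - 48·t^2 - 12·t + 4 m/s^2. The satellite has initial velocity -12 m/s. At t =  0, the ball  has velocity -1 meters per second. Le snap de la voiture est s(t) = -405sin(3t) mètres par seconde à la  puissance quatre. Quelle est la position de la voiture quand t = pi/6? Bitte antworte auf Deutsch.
Ausgehend von dem Snap s(t) = -405·sin(3·t), nehmen wir 4 Integrale. Mit ∫s(t)dt und Anwendung von j(0) = 135, finden wir j(t) = 135·cos(3·t). Durch Integration von dem Ruck und Verwendung der Anfangsbedingung a(0) = 0, erhalten wir a(t) = 45·sin(3·t). Mit ∫a(t)dt und Anwendung von v(0) = -15, finden wir v(t) = -15·cos(3·t). Durch Integration von der Geschwindigkeit und Verwendung der Anfangsbedingung x(0) = 5, erhalten wir x(t) = 5 - 5·sin(3·t). Wir haben die Position x(t) = 5 - 5·sin(3·t). Durch Einsetzen von t = pi/6: x(pi/6) = 0.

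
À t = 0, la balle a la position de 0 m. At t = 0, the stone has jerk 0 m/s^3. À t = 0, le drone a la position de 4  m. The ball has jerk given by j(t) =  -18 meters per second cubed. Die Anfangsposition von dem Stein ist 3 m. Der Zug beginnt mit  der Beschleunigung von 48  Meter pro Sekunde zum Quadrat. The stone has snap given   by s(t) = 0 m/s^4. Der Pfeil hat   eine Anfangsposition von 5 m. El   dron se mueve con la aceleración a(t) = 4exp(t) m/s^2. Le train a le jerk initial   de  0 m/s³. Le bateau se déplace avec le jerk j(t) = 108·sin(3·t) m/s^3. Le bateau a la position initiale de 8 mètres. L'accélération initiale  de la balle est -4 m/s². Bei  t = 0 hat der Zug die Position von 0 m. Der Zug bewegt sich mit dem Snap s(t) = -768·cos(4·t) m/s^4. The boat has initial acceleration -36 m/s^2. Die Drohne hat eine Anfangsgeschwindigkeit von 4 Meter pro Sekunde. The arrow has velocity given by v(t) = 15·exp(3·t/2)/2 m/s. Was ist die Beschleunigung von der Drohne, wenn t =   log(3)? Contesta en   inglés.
From the given acceleration equation a(t) = 4·exp(t), we substitute t = log(3) to get a = 12.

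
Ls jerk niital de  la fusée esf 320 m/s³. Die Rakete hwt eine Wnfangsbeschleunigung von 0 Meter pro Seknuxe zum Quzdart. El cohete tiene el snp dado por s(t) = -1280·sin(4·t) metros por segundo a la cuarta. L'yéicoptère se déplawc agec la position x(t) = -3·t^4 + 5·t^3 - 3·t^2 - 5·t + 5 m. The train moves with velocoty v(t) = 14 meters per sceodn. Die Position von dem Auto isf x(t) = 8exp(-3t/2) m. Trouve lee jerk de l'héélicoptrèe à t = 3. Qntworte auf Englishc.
We must differentiate our position equation x(t) = -3·t^4 + 5·t^3 - 3·t^2 - 5·t + 5 3 times. Differentiating position, we get velocity: v(t) = -12·t^3 + 15·t^2 - 6·t - 5. Differentiating velocity, we get acceleration: a(t) = -36·t^2 + 30·t - 6. Taking d/dt of a(t), we find j(t) = 30 - 72·t. Using j(t) = 30 - 72·t and substituting t = 3, we find j = -186.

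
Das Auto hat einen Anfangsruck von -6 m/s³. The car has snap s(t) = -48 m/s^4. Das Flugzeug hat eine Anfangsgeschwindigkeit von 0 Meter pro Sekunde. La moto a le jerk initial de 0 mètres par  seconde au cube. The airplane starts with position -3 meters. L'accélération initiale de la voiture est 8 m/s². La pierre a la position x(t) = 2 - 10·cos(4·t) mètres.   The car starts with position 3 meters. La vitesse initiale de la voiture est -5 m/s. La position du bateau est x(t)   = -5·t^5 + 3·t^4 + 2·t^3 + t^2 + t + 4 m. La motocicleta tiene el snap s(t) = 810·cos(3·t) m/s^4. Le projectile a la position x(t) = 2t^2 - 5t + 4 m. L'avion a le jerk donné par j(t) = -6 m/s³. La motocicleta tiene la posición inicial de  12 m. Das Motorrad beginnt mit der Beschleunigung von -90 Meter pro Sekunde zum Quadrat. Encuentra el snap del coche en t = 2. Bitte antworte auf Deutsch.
Aus der Gleichung für den Snap s(t) = -48, setzen wir t = 2 ein und erhalten s = -48.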